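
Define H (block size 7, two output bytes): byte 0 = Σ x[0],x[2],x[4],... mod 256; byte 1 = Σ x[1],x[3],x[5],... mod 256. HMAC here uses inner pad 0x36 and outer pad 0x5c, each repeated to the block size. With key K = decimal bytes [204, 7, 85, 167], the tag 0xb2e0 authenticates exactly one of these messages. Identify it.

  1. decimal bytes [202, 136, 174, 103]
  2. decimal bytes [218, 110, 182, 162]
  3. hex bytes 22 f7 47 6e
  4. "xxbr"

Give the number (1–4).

3

Key decimal bytes [204, 7, 85, 167] = cc 07 55 a7 is 4 bytes ≤ B = 7; zero-pad to 7 bytes: K' = cc 07 55 a7 00 00 00.
K' ⊕ ipad = fa 31 63 91 36 36 36; K' ⊕ opad = 90 5b 09 fb 5c 5c 5c.
m1: inner = H(fa 31 63 91 36 36 36 ca 88 ae 67) = b8 70; tag = H(90 5b 09 fb 5c 5c 5c b8 70) = c16a
m2: inner = H(fa 31 63 91 36 36 36 da 6e b6 a2) = d9 88; tag = H(90 5b 09 fb 5c 5c 5c d9 88) = d98b
m3: inner = H(fa 31 63 91 36 36 36 22 f7 47 6e) = 2e 61; tag = H(90 5b 09 fb 5c 5c 5c 2e 61) = b2e0 ← matches
m4: inner = H(fa 31 63 91 36 36 36 78 78 62 72) = b3 d2; tag = H(90 5b 09 fb 5c 5c 5c b3 d2) = 2365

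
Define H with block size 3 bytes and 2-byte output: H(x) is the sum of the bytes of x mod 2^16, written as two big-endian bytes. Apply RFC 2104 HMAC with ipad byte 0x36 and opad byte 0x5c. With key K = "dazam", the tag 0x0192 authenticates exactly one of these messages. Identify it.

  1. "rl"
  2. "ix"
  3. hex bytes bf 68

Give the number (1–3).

2

Key "dazam" = 64 61 7a 61 6d is 5 bytes > B = 3, so hash it first: H(key) = 02 0d, then zero-pad to 3 bytes: K' = 02 0d 00.
K' ⊕ ipad = 34 3b 36; K' ⊕ opad = 5e 51 5c.
m1: inner = H(34 3b 36 72 6c) = 01 83; tag = H(5e 51 5c 01 83) = 018f
m2: inner = H(34 3b 36 69 78) = 01 86; tag = H(5e 51 5c 01 86) = 0192 ← matches
m3: inner = H(34 3b 36 bf 68) = 01 cc; tag = H(5e 51 5c 01 cc) = 01d8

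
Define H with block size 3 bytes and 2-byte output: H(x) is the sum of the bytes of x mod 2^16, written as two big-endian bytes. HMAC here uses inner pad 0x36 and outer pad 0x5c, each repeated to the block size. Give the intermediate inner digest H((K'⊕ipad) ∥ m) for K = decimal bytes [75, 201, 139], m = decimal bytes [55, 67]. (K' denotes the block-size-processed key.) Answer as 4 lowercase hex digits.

02b3

Key decimal bytes [75, 201, 139] = 4b c9 8b is exactly B = 3 bytes: K' = 4b c9 8b.
K' ⊕ ipad = 7d ff bd.
Inner input = 7d ff bd ∥ 37 43.
Inner hash: sum = 125+255+189+55+67 = 691 → 02 b3.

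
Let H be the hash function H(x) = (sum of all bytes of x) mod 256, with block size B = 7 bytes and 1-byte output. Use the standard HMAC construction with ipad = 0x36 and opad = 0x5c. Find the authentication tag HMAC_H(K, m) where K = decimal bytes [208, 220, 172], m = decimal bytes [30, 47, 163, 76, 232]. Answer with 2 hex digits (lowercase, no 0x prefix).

d2

Key decimal bytes [208, 220, 172] = d0 dc ac is 3 bytes ≤ B = 7; zero-pad to 7 bytes: K' = d0 dc ac 00 00 00 00.
K' ⊕ ipad = e6 ea 9a 36 36 36 36.  K' ⊕ opad = 8c 80 f0 5c 5c 5c 5c.
Inner input = (K'⊕ipad) ∥ m = e6 ea 9a 36 36 36 36 ∥ 1e 2f a3 4c e8.
Inner hash: sum = 230+234+154+54+54+54+54+30+47+163+76+232 = 1382; mod 256 = 102 → 66.
Outer input = (K'⊕opad) ∥ inner = 8c 80 f0 5c 5c 5c 5c ∥ 66.
Outer hash (tag): sum = 140+128+240+92+92+92+92+102 = 978; mod 256 = 210 → d2.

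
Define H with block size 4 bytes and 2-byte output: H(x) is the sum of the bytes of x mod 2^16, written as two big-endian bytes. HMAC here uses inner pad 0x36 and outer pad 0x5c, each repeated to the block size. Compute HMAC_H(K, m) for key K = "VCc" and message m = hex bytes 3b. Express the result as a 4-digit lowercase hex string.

0160

Key "VCc" = 56 43 63 is 3 bytes ≤ B = 4; zero-pad to 4 bytes: K' = 56 43 63 00.
K' ⊕ ipad = 60 75 55 36.  K' ⊕ opad = 0a 1f 3f 5c.
Inner input = (K'⊕ipad) ∥ m = 60 75 55 36 ∥ 3b.
Inner hash: sum = 96+117+85+54+59 = 411 → 01 9b.
Outer input = (K'⊕opad) ∥ inner = 0a 1f 3f 5c ∥ 01 9b.
Outer hash (tag): sum = 10+31+63+92+1+155 = 352 → 01 60.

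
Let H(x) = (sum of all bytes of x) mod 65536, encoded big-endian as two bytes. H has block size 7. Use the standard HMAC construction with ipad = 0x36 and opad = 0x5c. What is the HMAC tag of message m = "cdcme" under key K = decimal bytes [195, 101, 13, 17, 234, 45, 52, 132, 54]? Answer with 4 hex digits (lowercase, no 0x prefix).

Key decimal bytes [195, 101, 13, 17, 234, 45, 52, 132, 54] = c3 65 0d 11 ea 2d 34 84 36 is 9 bytes > B = 7, so hash it first: H(key) = 03 4b, then zero-pad to 7 bytes: K' = 03 4b 00 00 00 00 00.
K' ⊕ ipad = 35 7d 36 36 36 36 36.  K' ⊕ opad = 5f 17 5c 5c 5c 5c 5c.
Inner input = (K'⊕ipad) ∥ m = 35 7d 36 36 36 36 36 ∥ 63 64 63 6d 65.
Inner hash: sum = 53+125+54+54+54+54+54+99+100+99+109+101 = 956 → 03 bc.
Outer input = (K'⊕opad) ∥ inner = 5f 17 5c 5c 5c 5c 5c ∥ 03 bc.
Outer hash (tag): sum = 95+23+92+92+92+92+92+3+188 = 769 → 03 01.

0301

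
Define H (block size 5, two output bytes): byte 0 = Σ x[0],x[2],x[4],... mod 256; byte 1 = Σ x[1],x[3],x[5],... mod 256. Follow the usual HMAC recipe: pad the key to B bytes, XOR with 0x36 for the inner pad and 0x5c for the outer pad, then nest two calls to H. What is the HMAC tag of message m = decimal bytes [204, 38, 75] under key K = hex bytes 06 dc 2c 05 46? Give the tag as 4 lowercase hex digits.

18b9

Key hex bytes 06 dc 2c 05 46 is exactly B = 5 bytes: K' = 06 dc 2c 05 46.
K' ⊕ ipad = 30 ea 1a 33 70.  K' ⊕ opad = 5a 80 70 59 1a.
Inner input = (K'⊕ipad) ∥ m = 30 ea 1a 33 70 ∥ cc 26 4b.
Inner hash: even-index sum = 224 mod 256 = 224; odd-index sum = 564 mod 256 = 52 → e0 34.
Outer input = (K'⊕opad) ∥ inner = 5a 80 70 59 1a ∥ e0 34.
Outer hash (tag): even-index sum = 280 mod 256 = 24; odd-index sum = 441 mod 256 = 185 → 18 b9.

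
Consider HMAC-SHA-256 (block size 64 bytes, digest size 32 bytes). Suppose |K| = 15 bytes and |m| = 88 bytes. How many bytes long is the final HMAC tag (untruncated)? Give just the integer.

The tag is one SHA-256 digest: 32 bytes.

32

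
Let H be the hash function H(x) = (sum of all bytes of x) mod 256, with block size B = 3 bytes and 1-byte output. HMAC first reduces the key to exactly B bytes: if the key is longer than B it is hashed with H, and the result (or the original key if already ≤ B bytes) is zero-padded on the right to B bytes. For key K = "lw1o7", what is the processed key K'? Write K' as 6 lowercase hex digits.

ba0000

|K| = 5 > B = 3, so first hash the key.
H(K): sum = 108+119+49+111+55 = 442; mod 256 = 186 → ba.
Zero-pad H(K) = ba to 3 bytes: K' = ba 00 00.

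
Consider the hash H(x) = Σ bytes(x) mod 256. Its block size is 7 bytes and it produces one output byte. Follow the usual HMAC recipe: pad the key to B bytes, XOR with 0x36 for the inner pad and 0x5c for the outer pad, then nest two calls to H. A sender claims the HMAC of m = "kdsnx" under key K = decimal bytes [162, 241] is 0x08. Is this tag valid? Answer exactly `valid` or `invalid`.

Key decimal bytes [162, 241] = a2 f1 is 2 bytes ≤ B = 7; zero-pad to 7 bytes: K' = a2 f1 00 00 00 00 00.
K' ⊕ ipad = 94 c7 36 36 36 36 36; K' ⊕ opad = fe ad 5c 5c 5c 5c 5c.
Inner hash: sum = 148+199+54+54+54+54+54+107+100+115+110+120 = 1169; mod 256 = 145 → 91.
Outer hash (recomputed tag): sum = 254+173+92+92+92+92+92+145 = 1032; mod 256 = 8 → 08.
Recomputed tag = 08; claimed = 08 → match.

valid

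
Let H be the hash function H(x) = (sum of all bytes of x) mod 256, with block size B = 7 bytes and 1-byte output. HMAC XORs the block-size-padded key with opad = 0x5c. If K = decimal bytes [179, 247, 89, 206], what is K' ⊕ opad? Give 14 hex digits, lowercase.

Key decimal bytes [179, 247, 89, 206] = b3 f7 59 ce is 4 bytes ≤ B = 7; zero-pad to 7 bytes: K' = b3 f7 59 ce 00 00 00.
XOR each byte with 0x5c: b3⊕5c=ef, f7⊕5c=ab, 59⊕5c=05, ce⊕5c=92, 00⊕5c=5c, 00⊕5c=5c, 00⊕5c=5c.

efab05925c5c5c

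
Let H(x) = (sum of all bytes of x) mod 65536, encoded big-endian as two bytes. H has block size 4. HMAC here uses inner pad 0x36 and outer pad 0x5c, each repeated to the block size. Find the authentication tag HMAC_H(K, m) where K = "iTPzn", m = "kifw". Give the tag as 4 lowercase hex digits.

01d8

Key "iTPzn" = 69 54 50 7a 6e is 5 bytes > B = 4, so hash it first: H(key) = 01 f5, then zero-pad to 4 bytes: K' = 01 f5 00 00.
K' ⊕ ipad = 37 c3 36 36.  K' ⊕ opad = 5d a9 5c 5c.
Inner input = (K'⊕ipad) ∥ m = 37 c3 36 36 ∥ 6b 69 66 77.
Inner hash: sum = 55+195+54+54+107+105+102+119 = 791 → 03 17.
Outer input = (K'⊕opad) ∥ inner = 5d a9 5c 5c ∥ 03 17.
Outer hash (tag): sum = 93+169+92+92+3+23 = 472 → 01 d8.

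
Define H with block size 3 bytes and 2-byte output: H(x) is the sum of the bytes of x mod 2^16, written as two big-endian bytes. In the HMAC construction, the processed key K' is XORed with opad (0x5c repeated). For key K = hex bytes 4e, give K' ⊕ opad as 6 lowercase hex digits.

125c5c

Key hex bytes 4e is 1 byte ≤ B = 3; zero-pad to 3 bytes: K' = 4e 00 00.
XOR each byte with 0x5c: 4e⊕5c=12, 00⊕5c=5c, 00⊕5c=5c.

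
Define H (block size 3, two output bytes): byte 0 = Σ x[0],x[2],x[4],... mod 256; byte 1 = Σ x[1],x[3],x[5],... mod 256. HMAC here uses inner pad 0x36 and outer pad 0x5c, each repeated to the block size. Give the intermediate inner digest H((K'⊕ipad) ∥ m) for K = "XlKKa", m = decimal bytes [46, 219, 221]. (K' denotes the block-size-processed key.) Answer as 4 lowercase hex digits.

Key "XlKKa" = 58 6c 4b 4b 61 is 5 bytes > B = 3, so hash it first: H(key) = 04 b7, then zero-pad to 3 bytes: K' = 04 b7 00.
K' ⊕ ipad = 32 81 36.
Inner input = 32 81 36 ∥ 2e db dd.
Inner hash: even-index sum = 323 mod 256 = 67; odd-index sum = 396 mod 256 = 140 → 43 8c.

438c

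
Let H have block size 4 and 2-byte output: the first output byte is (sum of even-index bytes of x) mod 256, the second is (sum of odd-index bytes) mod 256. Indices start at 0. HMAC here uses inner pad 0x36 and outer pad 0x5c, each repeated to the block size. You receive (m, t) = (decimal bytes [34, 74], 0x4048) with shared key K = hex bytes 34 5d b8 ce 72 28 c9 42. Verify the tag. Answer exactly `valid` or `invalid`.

Key hex bytes 34 5d b8 ce 72 28 c9 42 is 8 bytes > B = 4, so hash it first: H(key) = 27 95, then zero-pad to 4 bytes: K' = 27 95 00 00.
K' ⊕ ipad = 11 a3 36 36; K' ⊕ opad = 7b c9 5c 5c.
Inner hash: even-index sum = 105 mod 256 = 105; odd-index sum = 291 mod 256 = 35 → 69 23.
Outer hash (recomputed tag): even-index sum = 320 mod 256 = 64; odd-index sum = 328 mod 256 = 72 → 40 48.
Recomputed tag = 4048; claimed = 4048 → match.

valid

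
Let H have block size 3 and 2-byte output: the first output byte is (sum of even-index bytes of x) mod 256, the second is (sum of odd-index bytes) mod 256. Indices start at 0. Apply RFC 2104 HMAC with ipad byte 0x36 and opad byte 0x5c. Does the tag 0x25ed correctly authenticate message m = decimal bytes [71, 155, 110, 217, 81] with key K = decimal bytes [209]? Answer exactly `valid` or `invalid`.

Key decimal bytes [209] = d1 is 1 byte ≤ B = 3; zero-pad to 3 bytes: K' = d1 00 00.
K' ⊕ ipad = e7 36 36; K' ⊕ opad = 8d 5c 5c.
Inner hash: even-index sum = 657 mod 256 = 145; odd-index sum = 316 mod 256 = 60 → 91 3c.
Outer hash (recomputed tag): even-index sum = 293 mod 256 = 37; odd-index sum = 237 mod 256 = 237 → 25 ed.
Recomputed tag = 25ed; claimed = 25ed → match.

valid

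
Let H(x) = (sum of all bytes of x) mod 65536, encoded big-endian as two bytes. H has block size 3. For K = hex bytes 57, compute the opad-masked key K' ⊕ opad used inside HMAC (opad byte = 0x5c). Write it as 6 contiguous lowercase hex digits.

Key hex bytes 57 is 1 byte ≤ B = 3; zero-pad to 3 bytes: K' = 57 00 00.
XOR each byte with 0x5c: 57⊕5c=0b, 00⊕5c=5c, 00⊕5c=5c.

0b5c5c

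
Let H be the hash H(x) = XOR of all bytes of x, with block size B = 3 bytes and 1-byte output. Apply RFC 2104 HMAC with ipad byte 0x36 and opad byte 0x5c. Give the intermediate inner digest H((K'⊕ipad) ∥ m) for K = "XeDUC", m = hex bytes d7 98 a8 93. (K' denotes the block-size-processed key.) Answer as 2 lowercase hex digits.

2d

Key "XeDUC" = 58 65 44 55 43 is 5 bytes > B = 3, so hash it first: H(key) = 6f, then zero-pad to 3 bytes: K' = 6f 00 00.
K' ⊕ ipad = 59 36 36.
Inner input = 59 36 36 ∥ d7 98 a8 93.
Inner hash: XOR 59⊕36⊕36⊕d7⊕98⊕a8⊕93 = 2d.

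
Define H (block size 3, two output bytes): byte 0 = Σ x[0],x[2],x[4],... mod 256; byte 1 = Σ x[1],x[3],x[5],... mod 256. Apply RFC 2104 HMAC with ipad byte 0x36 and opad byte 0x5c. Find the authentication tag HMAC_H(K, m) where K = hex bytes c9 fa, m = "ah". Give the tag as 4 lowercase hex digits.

Key hex bytes c9 fa is 2 bytes ≤ B = 3; zero-pad to 3 bytes: K' = c9 fa 00.
K' ⊕ ipad = ff cc 36.  K' ⊕ opad = 95 a6 5c.
Inner input = (K'⊕ipad) ∥ m = ff cc 36 ∥ 61 68.
Inner hash: even-index sum = 413 mod 256 = 157; odd-index sum = 301 mod 256 = 45 → 9d 2d.
Outer input = (K'⊕opad) ∥ inner = 95 a6 5c ∥ 9d 2d.
Outer hash (tag): even-index sum = 286 mod 256 = 30; odd-index sum = 323 mod 256 = 67 → 1e 43.

1e43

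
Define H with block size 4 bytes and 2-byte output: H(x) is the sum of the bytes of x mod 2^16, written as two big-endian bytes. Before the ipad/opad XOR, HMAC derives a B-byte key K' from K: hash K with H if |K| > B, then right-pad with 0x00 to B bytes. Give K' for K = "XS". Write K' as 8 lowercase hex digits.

58530000

Key "XS" = 58 53 is 2 bytes ≤ B = 4; zero-pad to 4 bytes: K' = 58 53 00 00.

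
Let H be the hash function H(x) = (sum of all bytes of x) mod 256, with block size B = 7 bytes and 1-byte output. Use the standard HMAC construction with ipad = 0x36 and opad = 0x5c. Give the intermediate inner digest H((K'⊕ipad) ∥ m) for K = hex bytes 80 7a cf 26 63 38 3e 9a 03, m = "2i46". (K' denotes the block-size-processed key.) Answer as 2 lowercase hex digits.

Key hex bytes 80 7a cf 26 63 38 3e 9a 03 is 9 bytes > B = 7, so hash it first: H(key) = 65, then zero-pad to 7 bytes: K' = 65 00 00 00 00 00 00.
K' ⊕ ipad = 53 36 36 36 36 36 36.
Inner input = 53 36 36 36 36 36 36 ∥ 32 69 34 36.
Inner hash: sum = 83+54+54+54+54+54+54+50+105+52+54 = 668; mod 256 = 156 → 9c.

9c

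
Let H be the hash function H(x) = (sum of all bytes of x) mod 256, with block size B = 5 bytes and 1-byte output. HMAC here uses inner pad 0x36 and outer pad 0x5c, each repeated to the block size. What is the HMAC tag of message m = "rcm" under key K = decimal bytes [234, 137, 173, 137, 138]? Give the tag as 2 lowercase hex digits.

Key decimal bytes [234, 137, 173, 137, 138] = ea 89 ad 89 8a is exactly B = 5 bytes: K' = ea 89 ad 89 8a.
K' ⊕ ipad = dc bf 9b bf bc.  K' ⊕ opad = b6 d5 f1 d5 d6.
Inner input = (K'⊕ipad) ∥ m = dc bf 9b bf bc ∥ 72 63 6d.
Inner hash: sum = 220+191+155+191+188+114+99+109 = 1267; mod 256 = 243 → f3.
Outer input = (K'⊕opad) ∥ inner = b6 d5 f1 d5 d6 ∥ f3.
Outer hash (tag): sum = 182+213+241+213+214+243 = 1306; mod 256 = 26 → 1a.

1a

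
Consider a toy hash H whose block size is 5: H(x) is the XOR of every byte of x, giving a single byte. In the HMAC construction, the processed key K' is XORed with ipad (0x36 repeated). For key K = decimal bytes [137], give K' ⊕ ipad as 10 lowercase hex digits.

bf36363636

Key decimal bytes [137] = 89 is 1 byte ≤ B = 5; zero-pad to 5 bytes: K' = 89 00 00 00 00.
XOR each byte with 0x36: 89⊕36=bf, 00⊕36=36, 00⊕36=36, 00⊕36=36, 00⊕36=36.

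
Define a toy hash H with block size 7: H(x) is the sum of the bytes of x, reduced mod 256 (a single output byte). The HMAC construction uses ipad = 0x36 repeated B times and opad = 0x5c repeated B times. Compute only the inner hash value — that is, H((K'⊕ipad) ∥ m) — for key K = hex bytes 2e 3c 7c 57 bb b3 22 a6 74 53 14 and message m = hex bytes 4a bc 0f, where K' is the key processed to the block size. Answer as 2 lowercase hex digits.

Key hex bytes 2e 3c 7c 57 bb b3 22 a6 74 53 14 is 11 bytes > B = 7, so hash it first: H(key) = 4e, then zero-pad to 7 bytes: K' = 4e 00 00 00 00 00 00.
K' ⊕ ipad = 78 36 36 36 36 36 36.
Inner input = 78 36 36 36 36 36 36 ∥ 4a bc 0f.
Inner hash: sum = 120+54+54+54+54+54+54+74+188+15 = 721; mod 256 = 209 → d1.

d1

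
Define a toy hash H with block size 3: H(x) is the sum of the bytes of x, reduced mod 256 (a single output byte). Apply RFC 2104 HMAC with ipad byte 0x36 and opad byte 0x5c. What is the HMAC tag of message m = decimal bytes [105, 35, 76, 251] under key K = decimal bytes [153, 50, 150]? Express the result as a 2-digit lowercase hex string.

23

Key decimal bytes [153, 50, 150] = 99 32 96 is exactly B = 3 bytes: K' = 99 32 96.
K' ⊕ ipad = af 04 a0.  K' ⊕ opad = c5 6e ca.
Inner input = (K'⊕ipad) ∥ m = af 04 a0 ∥ 69 23 4c fb.
Inner hash: sum = 175+4+160+105+35+76+251 = 806; mod 256 = 38 → 26.
Outer input = (K'⊕opad) ∥ inner = c5 6e ca ∥ 26.
Outer hash (tag): sum = 197+110+202+38 = 547; mod 256 = 35 → 23.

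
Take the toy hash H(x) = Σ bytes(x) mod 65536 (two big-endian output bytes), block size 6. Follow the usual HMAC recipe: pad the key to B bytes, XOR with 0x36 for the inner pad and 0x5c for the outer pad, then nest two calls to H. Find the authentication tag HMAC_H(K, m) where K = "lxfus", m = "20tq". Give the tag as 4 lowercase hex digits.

Key "lxfus" = 6c 78 66 75 73 is 5 bytes ≤ B = 6; zero-pad to 6 bytes: K' = 6c 78 66 75 73 00.
K' ⊕ ipad = 5a 4e 50 43 45 36.  K' ⊕ opad = 30 24 3a 29 2f 5c.
Inner input = (K'⊕ipad) ∥ m = 5a 4e 50 43 45 36 ∥ 32 30 74 71.
Inner hash: sum = 90+78+80+67+69+54+50+48+116+113 = 765 → 02 fd.
Outer input = (K'⊕opad) ∥ inner = 30 24 3a 29 2f 5c ∥ 02 fd.
Outer hash (tag): sum = 48+36+58+41+47+92+2+253 = 577 → 02 41.

0241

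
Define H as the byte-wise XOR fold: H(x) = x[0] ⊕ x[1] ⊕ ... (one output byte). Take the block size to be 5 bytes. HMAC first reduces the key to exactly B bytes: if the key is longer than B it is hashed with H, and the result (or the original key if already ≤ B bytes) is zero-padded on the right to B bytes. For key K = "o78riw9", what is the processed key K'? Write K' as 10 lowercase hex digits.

|K| = 7 > B = 5, so first hash the key.
H(K): XOR 6f⊕37⊕38⊕72⊕69⊕77⊕39 = 35.
Zero-pad H(K) = 35 to 5 bytes: K' = 35 00 00 00 00.

3500000000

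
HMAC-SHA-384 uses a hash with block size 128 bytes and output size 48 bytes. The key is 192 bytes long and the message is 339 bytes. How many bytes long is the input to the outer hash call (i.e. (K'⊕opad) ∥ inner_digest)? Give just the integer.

176

Key is 192 > 128 bytes, so it is hashed to 48 bytes then zero-padded to 128: |K'| = 128.
Outer input = (K'⊕opad) ∥ H(inner) → 128 + 48 = 176 bytes.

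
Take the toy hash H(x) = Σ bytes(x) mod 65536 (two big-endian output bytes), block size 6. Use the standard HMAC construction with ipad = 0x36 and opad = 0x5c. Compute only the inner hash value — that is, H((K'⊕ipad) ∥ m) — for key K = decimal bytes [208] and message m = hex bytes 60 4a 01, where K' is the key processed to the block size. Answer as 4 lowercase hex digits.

029f

Key decimal bytes [208] = d0 is 1 byte ≤ B = 6; zero-pad to 6 bytes: K' = d0 00 00 00 00 00.
K' ⊕ ipad = e6 36 36 36 36 36.
Inner input = e6 36 36 36 36 36 ∥ 60 4a 01.
Inner hash: sum = 230+54+54+54+54+54+96+74+1 = 671 → 02 9f.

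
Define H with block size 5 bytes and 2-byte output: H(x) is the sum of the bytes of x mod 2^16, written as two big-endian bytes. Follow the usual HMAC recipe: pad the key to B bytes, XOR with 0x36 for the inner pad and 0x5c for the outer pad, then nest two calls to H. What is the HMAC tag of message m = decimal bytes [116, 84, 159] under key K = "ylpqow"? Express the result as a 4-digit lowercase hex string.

Key "ylpqow" = 79 6c 70 71 6f 77 is 6 bytes > B = 5, so hash it first: H(key) = 02 ac, then zero-pad to 5 bytes: K' = 02 ac 00 00 00.
K' ⊕ ipad = 34 9a 36 36 36.  K' ⊕ opad = 5e f0 5c 5c 5c.
Inner input = (K'⊕ipad) ∥ m = 34 9a 36 36 36 ∥ 74 54 9f.
Inner hash: sum = 52+154+54+54+54+116+84+159 = 727 → 02 d7.
Outer input = (K'⊕opad) ∥ inner = 5e f0 5c 5c 5c ∥ 02 d7.
Outer hash (tag): sum = 94+240+92+92+92+2+215 = 827 → 03 3b.

033b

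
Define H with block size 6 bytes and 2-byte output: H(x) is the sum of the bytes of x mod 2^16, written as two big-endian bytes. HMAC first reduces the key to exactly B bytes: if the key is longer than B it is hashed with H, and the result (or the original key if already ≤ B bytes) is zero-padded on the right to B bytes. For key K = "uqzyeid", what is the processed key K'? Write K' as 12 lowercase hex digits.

|K| = 7 > B = 6, so first hash the key.
H(K): sum = 117+113+122+121+101+105+100 = 779 → 03 0b.
Zero-pad H(K) = 03 0b to 6 bytes: K' = 03 0b 00 00 00 00.

030b00000000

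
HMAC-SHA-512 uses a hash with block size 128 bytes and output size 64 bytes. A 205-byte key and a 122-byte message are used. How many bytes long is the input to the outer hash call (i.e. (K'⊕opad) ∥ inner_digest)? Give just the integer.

192

Key is 205 > 128 bytes, so it is hashed to 64 bytes then zero-padded to 128: |K'| = 128.
Outer input = (K'⊕opad) ∥ H(inner) → 128 + 64 = 192 bytes.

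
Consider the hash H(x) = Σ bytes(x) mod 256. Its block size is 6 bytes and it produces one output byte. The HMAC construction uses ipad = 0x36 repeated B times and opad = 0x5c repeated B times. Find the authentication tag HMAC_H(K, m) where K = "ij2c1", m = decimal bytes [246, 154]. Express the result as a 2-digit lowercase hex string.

c2

Key "ij2c1" = 69 6a 32 63 31 is 5 bytes ≤ B = 6; zero-pad to 6 bytes: K' = 69 6a 32 63 31 00.
K' ⊕ ipad = 5f 5c 04 55 07 36.  K' ⊕ opad = 35 36 6e 3f 6d 5c.
Inner input = (K'⊕ipad) ∥ m = 5f 5c 04 55 07 36 ∥ f6 9a.
Inner hash: sum = 95+92+4+85+7+54+246+154 = 737; mod 256 = 225 → e1.
Outer input = (K'⊕opad) ∥ inner = 35 36 6e 3f 6d 5c ∥ e1.
Outer hash (tag): sum = 53+54+110+63+109+92+225 = 706; mod 256 = 194 → c2.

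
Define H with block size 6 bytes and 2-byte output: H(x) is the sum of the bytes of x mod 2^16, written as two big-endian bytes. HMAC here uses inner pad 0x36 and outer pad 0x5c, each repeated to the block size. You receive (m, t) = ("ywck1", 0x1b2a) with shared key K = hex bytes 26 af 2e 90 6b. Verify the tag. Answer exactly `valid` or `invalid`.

invalid

Key hex bytes 26 af 2e 90 6b is 5 bytes ≤ B = 6; zero-pad to 6 bytes: K' = 26 af 2e 90 6b 00.
K' ⊕ ipad = 10 99 18 a6 5d 36; K' ⊕ opad = 7a f3 72 cc 37 5c.
Inner hash: sum = 16+153+24+166+93+54+121+119+99+107+49 = 1001 → 03 e9.
Outer hash (recomputed tag): sum = 122+243+114+204+55+92+3+233 = 1066 → 04 2a.
Recomputed tag = 042a; claimed = 1b2a → mismatch.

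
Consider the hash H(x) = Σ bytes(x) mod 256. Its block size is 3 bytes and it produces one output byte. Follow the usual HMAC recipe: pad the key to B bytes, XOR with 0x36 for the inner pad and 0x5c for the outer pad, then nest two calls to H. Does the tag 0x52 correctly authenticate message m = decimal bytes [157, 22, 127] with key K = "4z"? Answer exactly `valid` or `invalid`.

Key "4z" = 34 7a is 2 bytes ≤ B = 3; zero-pad to 3 bytes: K' = 34 7a 00.
K' ⊕ ipad = 02 4c 36; K' ⊕ opad = 68 26 5c.
Inner hash: sum = 2+76+54+157+22+127 = 438; mod 256 = 182 → b6.
Outer hash (recomputed tag): sum = 104+38+92+182 = 416; mod 256 = 160 → a0.
Recomputed tag = a0; claimed = 52 → mismatch.

invalid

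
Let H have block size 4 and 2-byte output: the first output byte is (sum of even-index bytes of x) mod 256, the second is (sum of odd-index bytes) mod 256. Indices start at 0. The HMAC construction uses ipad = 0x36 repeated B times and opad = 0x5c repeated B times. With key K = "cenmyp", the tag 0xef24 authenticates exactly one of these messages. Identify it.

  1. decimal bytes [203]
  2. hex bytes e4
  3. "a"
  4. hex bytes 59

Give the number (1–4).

Key "cenmyp" = 63 65 6e 6d 79 70 is 6 bytes > B = 4, so hash it first: H(key) = 4a 42, then zero-pad to 4 bytes: K' = 4a 42 00 00.
K' ⊕ ipad = 7c 74 36 36; K' ⊕ opad = 16 1e 5c 5c.
m1: inner = H(7c 74 36 36 cb) = 7d aa; tag = H(16 1e 5c 5c 7d aa) = ef24 ← matches
m2: inner = H(7c 74 36 36 e4) = 96 aa; tag = H(16 1e 5c 5c 96 aa) = 0824
m3: inner = H(7c 74 36 36 61) = 13 aa; tag = H(16 1e 5c 5c 13 aa) = 8524
m4: inner = H(7c 74 36 36 59) = 0b aa; tag = H(16 1e 5c 5c 0b aa) = 7d24

1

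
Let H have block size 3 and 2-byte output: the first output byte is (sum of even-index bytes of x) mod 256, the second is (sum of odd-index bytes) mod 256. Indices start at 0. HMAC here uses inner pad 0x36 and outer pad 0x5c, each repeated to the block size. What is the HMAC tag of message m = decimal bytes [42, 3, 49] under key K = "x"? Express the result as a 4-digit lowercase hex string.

11e3

Key "x" = 78 is 1 byte ≤ B = 3; zero-pad to 3 bytes: K' = 78 00 00.
K' ⊕ ipad = 4e 36 36.  K' ⊕ opad = 24 5c 5c.
Inner input = (K'⊕ipad) ∥ m = 4e 36 36 ∥ 2a 03 31.
Inner hash: even-index sum = 135 mod 256 = 135; odd-index sum = 145 mod 256 = 145 → 87 91.
Outer input = (K'⊕opad) ∥ inner = 24 5c 5c ∥ 87 91.
Outer hash (tag): even-index sum = 273 mod 256 = 17; odd-index sum = 227 mod 256 = 227 → 11 e3.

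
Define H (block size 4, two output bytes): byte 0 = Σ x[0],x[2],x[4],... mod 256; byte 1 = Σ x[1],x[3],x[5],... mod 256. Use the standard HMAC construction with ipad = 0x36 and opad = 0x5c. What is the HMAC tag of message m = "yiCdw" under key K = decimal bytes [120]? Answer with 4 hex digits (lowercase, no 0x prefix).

37f1

Key decimal bytes [120] = 78 is 1 byte ≤ B = 4; zero-pad to 4 bytes: K' = 78 00 00 00.
K' ⊕ ipad = 4e 36 36 36.  K' ⊕ opad = 24 5c 5c 5c.
Inner input = (K'⊕ipad) ∥ m = 4e 36 36 36 ∥ 79 69 43 64 77.
Inner hash: even-index sum = 439 mod 256 = 183; odd-index sum = 313 mod 256 = 57 → b7 39.
Outer input = (K'⊕opad) ∥ inner = 24 5c 5c 5c ∥ b7 39.
Outer hash (tag): even-index sum = 311 mod 256 = 55; odd-index sum = 241 mod 256 = 241 → 37 f1.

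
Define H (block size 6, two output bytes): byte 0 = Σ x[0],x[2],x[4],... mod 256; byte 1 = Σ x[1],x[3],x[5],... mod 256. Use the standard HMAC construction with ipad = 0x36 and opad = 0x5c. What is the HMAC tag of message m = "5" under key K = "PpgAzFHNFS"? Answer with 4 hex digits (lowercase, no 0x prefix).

Key "PpgAzFHNFS" = 50 70 67 41 7a 46 48 4e 46 53 is 10 bytes > B = 6, so hash it first: H(key) = bf 98, then zero-pad to 6 bytes: K' = bf 98 00 00 00 00.
K' ⊕ ipad = 89 ae 36 36 36 36.  K' ⊕ opad = e3 c4 5c 5c 5c 5c.
Inner input = (K'⊕ipad) ∥ m = 89 ae 36 36 36 36 ∥ 35.
Inner hash: even-index sum = 298 mod 256 = 42; odd-index sum = 282 mod 256 = 26 → 2a 1a.
Outer input = (K'⊕opad) ∥ inner = e3 c4 5c 5c 5c 5c ∥ 2a 1a.
Outer hash (tag): even-index sum = 453 mod 256 = 197; odd-index sum = 406 mod 256 = 150 → c5 96.

c596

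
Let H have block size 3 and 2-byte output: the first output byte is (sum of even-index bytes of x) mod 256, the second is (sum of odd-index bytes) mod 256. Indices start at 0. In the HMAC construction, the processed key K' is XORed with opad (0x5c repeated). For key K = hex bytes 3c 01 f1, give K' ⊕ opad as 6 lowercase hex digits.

Key hex bytes 3c 01 f1 is exactly B = 3 bytes: K' = 3c 01 f1.
XOR each byte with 0x5c: 3c⊕5c=60, 01⊕5c=5d, f1⊕5c=ad.

605dad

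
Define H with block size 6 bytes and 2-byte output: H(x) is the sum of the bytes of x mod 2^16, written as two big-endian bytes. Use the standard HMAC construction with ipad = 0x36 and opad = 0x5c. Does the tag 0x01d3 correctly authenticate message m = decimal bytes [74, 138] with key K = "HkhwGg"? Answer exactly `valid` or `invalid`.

Key "HkhwGg" = 48 6b 68 77 47 67 is exactly B = 6 bytes: K' = 48 6b 68 77 47 67.
K' ⊕ ipad = 7e 5d 5e 41 71 51; K' ⊕ opad = 14 37 34 2b 1b 3b.
Inner hash: sum = 126+93+94+65+113+81+74+138 = 784 → 03 10.
Outer hash (recomputed tag): sum = 20+55+52+43+27+59+3+16 = 275 → 01 13.
Recomputed tag = 0113; claimed = 01d3 → mismatch.

invalid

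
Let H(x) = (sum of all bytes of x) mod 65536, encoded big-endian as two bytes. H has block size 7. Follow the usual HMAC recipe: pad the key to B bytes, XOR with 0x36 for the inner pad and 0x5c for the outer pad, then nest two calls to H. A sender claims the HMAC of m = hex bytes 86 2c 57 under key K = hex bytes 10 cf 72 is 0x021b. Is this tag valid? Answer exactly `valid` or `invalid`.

Key hex bytes 10 cf 72 is 3 bytes ≤ B = 7; zero-pad to 7 bytes: K' = 10 cf 72 00 00 00 00.
K' ⊕ ipad = 26 f9 44 36 36 36 36; K' ⊕ opad = 4c 93 2e 5c 5c 5c 5c.
Inner hash: sum = 38+249+68+54+54+54+54+134+44+87 = 836 → 03 44.
Outer hash (recomputed tag): sum = 76+147+46+92+92+92+92+3+68 = 708 → 02 c4.
Recomputed tag = 02c4; claimed = 021b → mismatch.

invalid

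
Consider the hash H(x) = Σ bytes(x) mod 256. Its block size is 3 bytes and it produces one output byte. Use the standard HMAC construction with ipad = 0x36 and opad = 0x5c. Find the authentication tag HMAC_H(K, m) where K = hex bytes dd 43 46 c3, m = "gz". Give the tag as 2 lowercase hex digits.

99

Key hex bytes dd 43 46 c3 is 4 bytes > B = 3, so hash it first: H(key) = 29, then zero-pad to 3 bytes: K' = 29 00 00.
K' ⊕ ipad = 1f 36 36.  K' ⊕ opad = 75 5c 5c.
Inner input = (K'⊕ipad) ∥ m = 1f 36 36 ∥ 67 7a.
Inner hash: sum = 31+54+54+103+122 = 364; mod 256 = 108 → 6c.
Outer input = (K'⊕opad) ∥ inner = 75 5c 5c ∥ 6c.
Outer hash (tag): sum = 117+92+92+108 = 409; mod 256 = 153 → 99.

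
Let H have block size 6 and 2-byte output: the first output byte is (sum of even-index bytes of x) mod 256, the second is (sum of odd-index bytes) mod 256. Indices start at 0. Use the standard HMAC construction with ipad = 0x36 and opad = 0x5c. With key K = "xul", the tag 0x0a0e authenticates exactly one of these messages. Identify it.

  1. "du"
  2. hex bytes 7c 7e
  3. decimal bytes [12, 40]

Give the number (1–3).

2

Key "xul" = 78 75 6c is 3 bytes ≤ B = 6; zero-pad to 6 bytes: K' = 78 75 6c 00 00 00.
K' ⊕ ipad = 4e 43 5a 36 36 36; K' ⊕ opad = 24 29 30 5c 5c 5c.
m1: inner = H(4e 43 5a 36 36 36 64 75) = 42 24; tag = H(24 29 30 5c 5c 5c 42 24) = f205
m2: inner = H(4e 43 5a 36 36 36 7c 7e) = 5a 2d; tag = H(24 29 30 5c 5c 5c 5a 2d) = 0a0e ← matches
m3: inner = H(4e 43 5a 36 36 36 0c 28) = ea d7; tag = H(24 29 30 5c 5c 5c ea d7) = 9ab8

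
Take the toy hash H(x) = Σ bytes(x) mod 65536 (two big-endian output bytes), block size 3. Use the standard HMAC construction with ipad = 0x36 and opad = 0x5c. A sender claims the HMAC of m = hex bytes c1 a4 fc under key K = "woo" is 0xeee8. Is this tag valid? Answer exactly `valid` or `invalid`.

invalid

Key "woo" = 77 6f 6f is exactly B = 3 bytes: K' = 77 6f 6f.
K' ⊕ ipad = 41 59 59; K' ⊕ opad = 2b 33 33.
Inner hash: sum = 65+89+89+193+164+252 = 852 → 03 54.
Outer hash (recomputed tag): sum = 43+51+51+3+84 = 232 → 00 e8.
Recomputed tag = 00e8; claimed = eee8 → mismatch.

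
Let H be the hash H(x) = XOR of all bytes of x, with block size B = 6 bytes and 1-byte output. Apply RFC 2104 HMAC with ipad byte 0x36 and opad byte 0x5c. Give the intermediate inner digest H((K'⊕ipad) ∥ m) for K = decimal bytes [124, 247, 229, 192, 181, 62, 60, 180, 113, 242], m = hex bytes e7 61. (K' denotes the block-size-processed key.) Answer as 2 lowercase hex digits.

Key decimal bytes [124, 247, 229, 192, 181, 62, 60, 180, 113, 242] = 7c f7 e5 c0 b5 3e 3c b4 71 f2 is 10 bytes > B = 6, so hash it first: H(key) = 2e, then zero-pad to 6 bytes: K' = 2e 00 00 00 00 00.
K' ⊕ ipad = 18 36 36 36 36 36.
Inner input = 18 36 36 36 36 36 ∥ e7 61.
Inner hash: XOR 18⊕36⊕36⊕36⊕36⊕36⊕e7⊕61 = a8.

a8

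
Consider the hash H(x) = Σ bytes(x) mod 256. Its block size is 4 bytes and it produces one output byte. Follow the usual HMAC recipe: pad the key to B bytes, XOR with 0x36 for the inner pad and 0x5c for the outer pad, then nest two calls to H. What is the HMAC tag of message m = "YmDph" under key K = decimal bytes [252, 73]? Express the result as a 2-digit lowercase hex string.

04

Key decimal bytes [252, 73] = fc 49 is 2 bytes ≤ B = 4; zero-pad to 4 bytes: K' = fc 49 00 00.
K' ⊕ ipad = ca 7f 36 36.  K' ⊕ opad = a0 15 5c 5c.
Inner input = (K'⊕ipad) ∥ m = ca 7f 36 36 ∥ 59 6d 44 70 68.
Inner hash: sum = 202+127+54+54+89+109+68+112+104 = 919; mod 256 = 151 → 97.
Outer input = (K'⊕opad) ∥ inner = a0 15 5c 5c ∥ 97.
Outer hash (tag): sum = 160+21+92+92+151 = 516; mod 256 = 4 → 04.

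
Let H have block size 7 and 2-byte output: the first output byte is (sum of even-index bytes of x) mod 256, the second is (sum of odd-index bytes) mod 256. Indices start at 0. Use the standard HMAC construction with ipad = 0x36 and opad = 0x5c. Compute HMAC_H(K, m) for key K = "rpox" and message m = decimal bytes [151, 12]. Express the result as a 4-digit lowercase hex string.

Key "rpox" = 72 70 6f 78 is 4 bytes ≤ B = 7; zero-pad to 7 bytes: K' = 72 70 6f 78 00 00 00.
K' ⊕ ipad = 44 46 59 4e 36 36 36.  K' ⊕ opad = 2e 2c 33 24 5c 5c 5c.
Inner input = (K'⊕ipad) ∥ m = 44 46 59 4e 36 36 36 ∥ 97 0c.
Inner hash: even-index sum = 277 mod 256 = 21; odd-index sum = 353 mod 256 = 97 → 15 61.
Outer input = (K'⊕opad) ∥ inner = 2e 2c 33 24 5c 5c 5c ∥ 15 61.
Outer hash (tag): even-index sum = 378 mod 256 = 122; odd-index sum = 193 mod 256 = 193 → 7a c1.

7ac1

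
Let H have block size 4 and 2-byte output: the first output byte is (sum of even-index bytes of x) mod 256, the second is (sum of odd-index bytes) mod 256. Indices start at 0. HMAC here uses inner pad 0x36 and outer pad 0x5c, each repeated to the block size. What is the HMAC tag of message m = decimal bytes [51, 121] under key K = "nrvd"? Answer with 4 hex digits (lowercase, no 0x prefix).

Key "nrvd" = 6e 72 76 64 is exactly B = 4 bytes: K' = 6e 72 76 64.
K' ⊕ ipad = 58 44 40 52.  K' ⊕ opad = 32 2e 2a 38.
Inner input = (K'⊕ipad) ∥ m = 58 44 40 52 ∥ 33 79.
Inner hash: even-index sum = 203 mod 256 = 203; odd-index sum = 271 mod 256 = 15 → cb 0f.
Outer input = (K'⊕opad) ∥ inner = 32 2e 2a 38 ∥ cb 0f.
Outer hash (tag): even-index sum = 295 mod 256 = 39; odd-index sum = 117 mod 256 = 117 → 27 75.

2775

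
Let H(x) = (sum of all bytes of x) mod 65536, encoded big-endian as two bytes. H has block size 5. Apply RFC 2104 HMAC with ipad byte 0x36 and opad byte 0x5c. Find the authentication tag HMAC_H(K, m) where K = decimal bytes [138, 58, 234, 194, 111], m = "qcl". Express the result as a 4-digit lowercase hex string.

02f8

Key decimal bytes [138, 58, 234, 194, 111] = 8a 3a ea c2 6f is exactly B = 5 bytes: K' = 8a 3a ea c2 6f.
K' ⊕ ipad = bc 0c dc f4 59.  K' ⊕ opad = d6 66 b6 9e 33.
Inner input = (K'⊕ipad) ∥ m = bc 0c dc f4 59 ∥ 71 63 6c.
Inner hash: sum = 188+12+220+244+89+113+99+108 = 1073 → 04 31.
Outer input = (K'⊕opad) ∥ inner = d6 66 b6 9e 33 ∥ 04 31.
Outer hash (tag): sum = 214+102+182+158+51+4+49 = 760 → 02 f8.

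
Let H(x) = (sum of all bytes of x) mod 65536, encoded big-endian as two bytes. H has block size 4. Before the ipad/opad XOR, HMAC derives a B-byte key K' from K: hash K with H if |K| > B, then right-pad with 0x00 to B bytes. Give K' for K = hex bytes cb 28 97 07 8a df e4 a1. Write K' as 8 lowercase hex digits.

|K| = 8 > B = 4, so first hash the key.
H(K): sum = 203+40+151+7+138+223+228+161 = 1151 → 04 7f.
Zero-pad H(K) = 04 7f to 4 bytes: K' = 04 7f 00 00.

047f0000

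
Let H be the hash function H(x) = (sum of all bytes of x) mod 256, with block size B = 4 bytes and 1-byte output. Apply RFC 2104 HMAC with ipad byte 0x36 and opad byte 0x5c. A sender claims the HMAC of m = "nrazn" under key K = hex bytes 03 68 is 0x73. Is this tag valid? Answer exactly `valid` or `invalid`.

valid

Key hex bytes 03 68 is 2 bytes ≤ B = 4; zero-pad to 4 bytes: K' = 03 68 00 00.
K' ⊕ ipad = 35 5e 36 36; K' ⊕ opad = 5f 34 5c 5c.
Inner hash: sum = 53+94+54+54+110+114+97+122+110 = 808; mod 256 = 40 → 28.
Outer hash (recomputed tag): sum = 95+52+92+92+40 = 371; mod 256 = 115 → 73.
Recomputed tag = 73; claimed = 73 → match.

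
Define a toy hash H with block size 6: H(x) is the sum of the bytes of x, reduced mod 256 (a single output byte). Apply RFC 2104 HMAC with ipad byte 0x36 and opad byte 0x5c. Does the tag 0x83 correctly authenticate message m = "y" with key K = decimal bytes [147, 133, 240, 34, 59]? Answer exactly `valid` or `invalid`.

valid

Key decimal bytes [147, 133, 240, 34, 59] = 93 85 f0 22 3b is 5 bytes ≤ B = 6; zero-pad to 6 bytes: K' = 93 85 f0 22 3b 00.
K' ⊕ ipad = a5 b3 c6 14 0d 36; K' ⊕ opad = cf d9 ac 7e 67 5c.
Inner hash: sum = 165+179+198+20+13+54+121 = 750; mod 256 = 238 → ee.
Outer hash (recomputed tag): sum = 207+217+172+126+103+92+238 = 1155; mod 256 = 131 → 83.
Recomputed tag = 83; claimed = 83 → match.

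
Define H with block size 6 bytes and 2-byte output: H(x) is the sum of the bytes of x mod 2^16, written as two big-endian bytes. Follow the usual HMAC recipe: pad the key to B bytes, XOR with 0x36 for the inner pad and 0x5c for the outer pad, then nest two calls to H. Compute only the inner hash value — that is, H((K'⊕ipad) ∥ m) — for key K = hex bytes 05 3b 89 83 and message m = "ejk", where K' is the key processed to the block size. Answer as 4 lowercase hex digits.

035a

Key hex bytes 05 3b 89 83 is 4 bytes ≤ B = 6; zero-pad to 6 bytes: K' = 05 3b 89 83 00 00.
K' ⊕ ipad = 33 0d bf b5 36 36.
Inner input = 33 0d bf b5 36 36 ∥ 65 6a 6b.
Inner hash: sum = 51+13+191+181+54+54+101+106+107 = 858 → 03 5a.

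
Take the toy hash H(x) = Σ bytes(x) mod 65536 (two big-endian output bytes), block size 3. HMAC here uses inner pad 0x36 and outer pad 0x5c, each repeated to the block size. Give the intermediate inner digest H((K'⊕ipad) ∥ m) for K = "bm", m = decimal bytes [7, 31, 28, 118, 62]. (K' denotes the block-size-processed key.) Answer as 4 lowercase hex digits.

Key "bm" = 62 6d is 2 bytes ≤ B = 3; zero-pad to 3 bytes: K' = 62 6d 00.
K' ⊕ ipad = 54 5b 36.
Inner input = 54 5b 36 ∥ 07 1f 1c 76 3e.
Inner hash: sum = 84+91+54+7+31+28+118+62 = 475 → 01 db.

01db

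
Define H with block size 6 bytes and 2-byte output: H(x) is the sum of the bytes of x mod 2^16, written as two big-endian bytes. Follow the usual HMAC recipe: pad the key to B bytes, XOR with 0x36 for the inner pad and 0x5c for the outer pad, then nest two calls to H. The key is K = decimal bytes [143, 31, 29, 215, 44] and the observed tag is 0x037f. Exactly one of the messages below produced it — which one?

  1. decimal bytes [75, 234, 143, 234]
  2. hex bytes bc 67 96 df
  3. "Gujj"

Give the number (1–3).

Key decimal bytes [143, 31, 29, 215, 44] = 8f 1f 1d d7 2c is 5 bytes ≤ B = 6; zero-pad to 6 bytes: K' = 8f 1f 1d d7 2c 00.
K' ⊕ ipad = b9 29 2b e1 1a 36; K' ⊕ opad = d3 43 41 8b 70 5c.
m1: inner = H(b9 29 2b e1 1a 36 4b ea 8f ea) = 04 ec; tag = H(d3 43 41 8b 70 5c 04 ec) = 039e
m2: inner = H(b9 29 2b e1 1a 36 bc 67 96 df) = 04 d6; tag = H(d3 43 41 8b 70 5c 04 d6) = 0388
m3: inner = H(b9 29 2b e1 1a 36 47 75 6a 6a) = 03 ce; tag = H(d3 43 41 8b 70 5c 03 ce) = 037f ← matches

3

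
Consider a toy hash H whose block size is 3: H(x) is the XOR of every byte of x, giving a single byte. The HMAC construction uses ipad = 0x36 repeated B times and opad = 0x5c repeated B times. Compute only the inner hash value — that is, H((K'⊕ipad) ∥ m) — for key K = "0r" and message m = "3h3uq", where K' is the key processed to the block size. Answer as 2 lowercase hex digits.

Key "0r" = 30 72 is 2 bytes ≤ B = 3; zero-pad to 3 bytes: K' = 30 72 00.
K' ⊕ ipad = 06 44 36.
Inner input = 06 44 36 ∥ 33 68 33 75 71.
Inner hash: XOR 06⊕44⊕36⊕33⊕68⊕33⊕75⊕71 = 18.

18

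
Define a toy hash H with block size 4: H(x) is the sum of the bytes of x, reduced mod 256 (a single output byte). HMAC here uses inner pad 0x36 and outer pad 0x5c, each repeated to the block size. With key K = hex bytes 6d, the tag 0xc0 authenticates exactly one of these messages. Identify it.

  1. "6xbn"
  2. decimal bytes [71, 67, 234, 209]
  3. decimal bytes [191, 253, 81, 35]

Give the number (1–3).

1

Key hex bytes 6d is 1 byte ≤ B = 4; zero-pad to 4 bytes: K' = 6d 00 00 00.
K' ⊕ ipad = 5b 36 36 36; K' ⊕ opad = 31 5c 5c 5c.
m1: inner = H(5b 36 36 36 36 78 62 6e) = 7b; tag = H(31 5c 5c 5c 7b) = c0 ← matches
m2: inner = H(5b 36 36 36 47 43 ea d1) = 42; tag = H(31 5c 5c 5c 42) = 87
m3: inner = H(5b 36 36 36 bf fd 51 23) = 2d; tag = H(31 5c 5c 5c 2d) = 72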